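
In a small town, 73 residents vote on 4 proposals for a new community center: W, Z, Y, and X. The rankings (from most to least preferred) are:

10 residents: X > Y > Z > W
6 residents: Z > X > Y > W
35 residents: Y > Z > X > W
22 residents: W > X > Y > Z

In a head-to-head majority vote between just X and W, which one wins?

X

Voters preferring X to W: 51; preferring W to X: 22.
X wins the head-to-head.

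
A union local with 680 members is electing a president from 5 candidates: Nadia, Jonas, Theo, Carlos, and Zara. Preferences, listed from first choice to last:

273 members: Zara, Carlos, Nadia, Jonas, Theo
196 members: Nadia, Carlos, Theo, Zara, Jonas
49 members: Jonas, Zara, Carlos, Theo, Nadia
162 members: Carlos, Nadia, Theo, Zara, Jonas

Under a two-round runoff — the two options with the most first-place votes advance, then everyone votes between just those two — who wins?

Round 1 first-place votes: Nadia 196, Jonas 49, Theo 0, Carlos 162, Zara 273.
Zara and Nadia advance.
Runoff: Zara is preferred to Nadia by 322 voters; Nadia by 358.
Nadia wins the runoff.

Nadia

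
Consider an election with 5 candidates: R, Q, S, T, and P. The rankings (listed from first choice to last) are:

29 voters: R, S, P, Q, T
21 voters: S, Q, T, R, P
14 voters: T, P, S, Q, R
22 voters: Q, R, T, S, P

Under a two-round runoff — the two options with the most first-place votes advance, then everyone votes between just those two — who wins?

Round 1 first-place votes: R 29, Q 22, S 21, T 14, P 0.
R and Q advance.
Runoff: R is preferred to Q by 29 voters; Q by 57.
Q wins the runoff.

Q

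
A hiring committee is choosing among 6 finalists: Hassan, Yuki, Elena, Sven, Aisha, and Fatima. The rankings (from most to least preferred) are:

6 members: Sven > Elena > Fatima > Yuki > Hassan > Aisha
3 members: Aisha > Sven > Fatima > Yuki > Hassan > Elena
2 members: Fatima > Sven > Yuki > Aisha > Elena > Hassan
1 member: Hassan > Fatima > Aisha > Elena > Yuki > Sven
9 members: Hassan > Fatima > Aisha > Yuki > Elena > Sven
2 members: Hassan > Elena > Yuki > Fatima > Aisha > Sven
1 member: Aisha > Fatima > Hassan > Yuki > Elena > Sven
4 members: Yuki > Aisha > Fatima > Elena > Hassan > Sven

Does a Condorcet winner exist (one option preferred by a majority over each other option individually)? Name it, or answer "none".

Fatima vs Hassan: 16–12 for Fatima.
Fatima vs Yuki: 22–6 for Fatima.
Fatima vs Elena: 20–8 for Fatima.
Fatima vs Sven: 19–9 for Fatima.
Fatima vs Aisha: 20–8 for Fatima.
Fatima beats every other option head-to-head.

Fatima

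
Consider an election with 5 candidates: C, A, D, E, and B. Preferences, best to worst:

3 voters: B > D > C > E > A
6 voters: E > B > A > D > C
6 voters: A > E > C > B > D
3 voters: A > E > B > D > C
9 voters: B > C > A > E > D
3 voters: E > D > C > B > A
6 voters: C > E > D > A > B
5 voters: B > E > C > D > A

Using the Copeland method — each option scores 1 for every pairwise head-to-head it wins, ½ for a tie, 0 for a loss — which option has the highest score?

C: beats A and D; loses to E and B → score 2.
A: beats D; loses to C, E, and B → score 1.
D: loses to C, A, E, and B → score 0.
E: beats C, A, D, and B → score 4.
B: beats C, A, and D; loses to E → score 3.
E has the best pairwise record.

E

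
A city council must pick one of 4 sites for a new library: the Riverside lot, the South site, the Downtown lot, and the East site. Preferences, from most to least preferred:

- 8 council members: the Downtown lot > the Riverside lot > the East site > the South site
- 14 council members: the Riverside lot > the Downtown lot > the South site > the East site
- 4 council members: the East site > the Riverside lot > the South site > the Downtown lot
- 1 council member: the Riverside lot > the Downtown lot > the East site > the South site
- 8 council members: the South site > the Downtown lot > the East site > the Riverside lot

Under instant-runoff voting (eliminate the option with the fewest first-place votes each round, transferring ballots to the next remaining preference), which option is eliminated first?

the East site

Round 1: the Riverside lot 15, the South site 8, the Downtown lot 8, the East site 4. Eliminate the East site.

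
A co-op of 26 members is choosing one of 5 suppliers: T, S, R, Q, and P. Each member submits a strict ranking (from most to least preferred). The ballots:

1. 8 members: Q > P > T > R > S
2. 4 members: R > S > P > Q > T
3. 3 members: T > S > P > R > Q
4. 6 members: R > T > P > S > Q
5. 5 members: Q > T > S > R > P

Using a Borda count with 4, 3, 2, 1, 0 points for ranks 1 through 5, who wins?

T: 8·2 + 4·0 + 3·4 + 6·3 + 5·3 = 61
S: 8·0 + 4·3 + 3·3 + 6·1 + 5·2 = 37
R: 8·1 + 4·4 + 3·1 + 6·4 + 5·1 = 56
Q: 8·4 + 4·1 + 3·0 + 6·0 + 5·4 = 56
P: 8·3 + 4·2 + 3·2 + 6·2 + 5·0 = 50
T has the highest Borda score (61).

T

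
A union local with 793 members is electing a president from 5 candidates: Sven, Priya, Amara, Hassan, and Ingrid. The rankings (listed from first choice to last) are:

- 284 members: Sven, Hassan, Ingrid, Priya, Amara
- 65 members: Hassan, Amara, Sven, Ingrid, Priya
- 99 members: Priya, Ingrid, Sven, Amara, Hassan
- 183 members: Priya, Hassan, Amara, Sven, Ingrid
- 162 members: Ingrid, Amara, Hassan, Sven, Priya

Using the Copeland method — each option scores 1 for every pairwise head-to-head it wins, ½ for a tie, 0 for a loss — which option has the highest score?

Hassan

Sven: beats Priya and Ingrid; loses to Amara and Hassan → score 2.
Priya: beats Amara; loses to Sven, Hassan, and Ingrid → score 1.
Amara: beats Sven; loses to Priya, Hassan, and Ingrid → score 1.
Hassan: beats Sven, Priya, Amara, and Ingrid → score 4.
Ingrid: beats Priya and Amara; loses to Sven and Hassan → score 2.
Hassan has the best pairwise record.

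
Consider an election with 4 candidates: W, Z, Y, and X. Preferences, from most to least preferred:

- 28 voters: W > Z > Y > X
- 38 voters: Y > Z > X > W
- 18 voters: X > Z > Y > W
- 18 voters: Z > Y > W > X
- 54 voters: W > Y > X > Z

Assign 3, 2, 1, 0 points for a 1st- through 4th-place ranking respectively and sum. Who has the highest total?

Y

W: 28·3 + 38·0 + 18·0 + 18·1 + 54·3 = 264
Z: 28·2 + 38·2 + 18·2 + 18·3 + 54·0 = 222
Y: 28·1 + 38·3 + 18·1 + 18·2 + 54·2 = 304
X: 28·0 + 38·1 + 18·3 + 18·0 + 54·1 = 146
Y has the highest Borda score (304).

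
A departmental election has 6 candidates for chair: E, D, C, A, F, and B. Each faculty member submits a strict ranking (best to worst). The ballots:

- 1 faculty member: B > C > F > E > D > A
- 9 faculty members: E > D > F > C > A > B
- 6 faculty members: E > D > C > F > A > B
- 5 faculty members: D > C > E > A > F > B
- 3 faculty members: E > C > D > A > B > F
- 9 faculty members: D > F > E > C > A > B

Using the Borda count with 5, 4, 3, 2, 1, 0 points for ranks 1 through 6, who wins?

D

E: 1·2 + 9·5 + 6·5 + 5·3 + 3·5 + 9·3 = 134
D: 1·1 + 9·4 + 6·4 + 5·5 + 3·3 + 9·5 = 140
C: 1·4 + 9·2 + 6·3 + 5·4 + 3·4 + 9·2 = 90
A: 1·0 + 9·1 + 6·1 + 5·2 + 3·2 + 9·1 = 40
F: 1·3 + 9·3 + 6·2 + 5·1 + 3·0 + 9·4 = 83
B: 1·5 + 9·0 + 6·0 + 5·0 + 3·1 + 9·0 = 8
D has the highest Borda score (140).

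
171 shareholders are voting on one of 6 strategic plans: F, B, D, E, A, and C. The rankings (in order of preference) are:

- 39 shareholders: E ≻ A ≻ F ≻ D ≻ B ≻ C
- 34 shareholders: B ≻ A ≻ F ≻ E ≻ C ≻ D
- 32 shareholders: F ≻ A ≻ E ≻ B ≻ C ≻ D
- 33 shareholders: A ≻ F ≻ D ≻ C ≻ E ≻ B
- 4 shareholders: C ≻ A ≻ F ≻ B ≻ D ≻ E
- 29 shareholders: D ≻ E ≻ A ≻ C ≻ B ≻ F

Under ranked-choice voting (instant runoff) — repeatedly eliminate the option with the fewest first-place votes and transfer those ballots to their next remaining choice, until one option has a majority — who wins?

Round 1: F 32, B 34, D 29, E 39, A 33, C 4. Eliminate C.
Round 2: F 32, B 34, D 29, E 39, A 37. Eliminate D.
Round 3: F 32, B 34, E 68, A 37. Eliminate F.
Round 4: B 34, E 68, A 69. Eliminate B.
Round 5: E 68, A 103. A has a majority.

A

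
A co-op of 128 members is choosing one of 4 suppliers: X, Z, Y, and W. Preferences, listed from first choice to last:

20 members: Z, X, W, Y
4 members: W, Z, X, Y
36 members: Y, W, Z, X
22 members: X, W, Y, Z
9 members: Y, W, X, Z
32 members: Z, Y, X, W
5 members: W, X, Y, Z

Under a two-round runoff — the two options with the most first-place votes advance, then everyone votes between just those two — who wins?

Y

Round 1 first-place votes: X 22, Z 52, Y 45, W 9.
Z and Y advance.
Runoff: Z is preferred to Y by 56 voters; Y by 72.
Y wins the runoff.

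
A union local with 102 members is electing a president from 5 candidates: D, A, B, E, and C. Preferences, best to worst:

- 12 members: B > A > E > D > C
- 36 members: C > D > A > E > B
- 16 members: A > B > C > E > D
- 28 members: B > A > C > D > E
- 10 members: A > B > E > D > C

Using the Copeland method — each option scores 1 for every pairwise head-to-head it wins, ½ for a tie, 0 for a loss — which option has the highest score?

A

D: beats E; loses to A, B, and C → score 1.
A: beats D, B, E, and C → score 4.
B: beats D, E, and C; loses to A → score 3.
E: loses to D, A, B, and C → score 0.
C: beats D and E; loses to A and B → score 2.
A has the best pairwise record.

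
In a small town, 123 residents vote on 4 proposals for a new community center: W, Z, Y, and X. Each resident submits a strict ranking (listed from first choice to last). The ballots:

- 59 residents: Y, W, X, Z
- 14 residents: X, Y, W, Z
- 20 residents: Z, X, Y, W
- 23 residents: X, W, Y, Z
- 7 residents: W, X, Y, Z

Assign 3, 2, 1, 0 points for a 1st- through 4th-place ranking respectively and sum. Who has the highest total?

W: 59·2 + 14·1 + 20·0 + 23·2 + 7·3 = 199
Z: 59·0 + 14·0 + 20·3 + 23·0 + 7·0 = 60
Y: 59·3 + 14·2 + 20·1 + 23·1 + 7·1 = 255
X: 59·1 + 14·3 + 20·2 + 23·3 + 7·2 = 224
Y has the highest Borda score (255).

Y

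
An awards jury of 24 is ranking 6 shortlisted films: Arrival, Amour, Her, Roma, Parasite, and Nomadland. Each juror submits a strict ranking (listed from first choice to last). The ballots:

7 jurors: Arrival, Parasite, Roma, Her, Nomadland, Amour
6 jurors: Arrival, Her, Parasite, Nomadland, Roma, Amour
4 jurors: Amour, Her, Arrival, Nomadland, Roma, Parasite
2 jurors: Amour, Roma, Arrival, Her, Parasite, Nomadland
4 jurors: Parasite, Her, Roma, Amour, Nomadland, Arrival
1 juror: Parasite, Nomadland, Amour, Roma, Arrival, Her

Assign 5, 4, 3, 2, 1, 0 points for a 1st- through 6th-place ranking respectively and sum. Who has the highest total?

Arrival

Arrival: 7·5 + 6·5 + 4·3 + 2·3 + 4·0 + 1·1 = 84
Amour: 7·0 + 6·0 + 4·5 + 2·5 + 4·2 + 1·3 = 41
Her: 7·2 + 6·4 + 4·4 + 2·2 + 4·4 + 1·0 = 74
Roma: 7·3 + 6·1 + 4·1 + 2·4 + 4·3 + 1·2 = 53
Parasite: 7·4 + 6·3 + 4·0 + 2·1 + 4·5 + 1·5 = 73
Nomadland: 7·1 + 6·2 + 4·2 + 2·0 + 4·1 + 1·4 = 35
Arrival has the highest Borda score (84).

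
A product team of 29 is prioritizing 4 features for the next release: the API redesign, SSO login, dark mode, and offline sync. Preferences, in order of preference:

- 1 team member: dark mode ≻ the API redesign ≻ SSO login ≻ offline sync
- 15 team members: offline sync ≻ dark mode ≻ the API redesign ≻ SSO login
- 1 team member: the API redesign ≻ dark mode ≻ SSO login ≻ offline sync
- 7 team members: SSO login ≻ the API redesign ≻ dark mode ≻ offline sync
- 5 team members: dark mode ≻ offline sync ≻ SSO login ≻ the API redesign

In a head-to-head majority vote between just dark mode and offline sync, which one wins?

Voters preferring dark mode to offline sync: 14; preferring offline sync to dark mode: 15.
offline sync wins the head-to-head.

offline sync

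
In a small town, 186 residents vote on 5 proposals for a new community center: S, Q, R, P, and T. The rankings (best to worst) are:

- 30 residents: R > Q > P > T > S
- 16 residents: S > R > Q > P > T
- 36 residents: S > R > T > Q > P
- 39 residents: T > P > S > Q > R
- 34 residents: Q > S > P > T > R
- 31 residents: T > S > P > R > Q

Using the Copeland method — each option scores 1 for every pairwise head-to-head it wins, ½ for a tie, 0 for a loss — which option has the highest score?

T

S: beats Q, R, and P; loses to T → score 3.
Q: beats P; loses to S, R, and T → score 1.
R: beats Q; loses to S, P, and T → score 1.
P: beats R; loses to S, Q, and T → score 1.
T: beats S, Q, R, and P → score 4.
T has the best pairwise record.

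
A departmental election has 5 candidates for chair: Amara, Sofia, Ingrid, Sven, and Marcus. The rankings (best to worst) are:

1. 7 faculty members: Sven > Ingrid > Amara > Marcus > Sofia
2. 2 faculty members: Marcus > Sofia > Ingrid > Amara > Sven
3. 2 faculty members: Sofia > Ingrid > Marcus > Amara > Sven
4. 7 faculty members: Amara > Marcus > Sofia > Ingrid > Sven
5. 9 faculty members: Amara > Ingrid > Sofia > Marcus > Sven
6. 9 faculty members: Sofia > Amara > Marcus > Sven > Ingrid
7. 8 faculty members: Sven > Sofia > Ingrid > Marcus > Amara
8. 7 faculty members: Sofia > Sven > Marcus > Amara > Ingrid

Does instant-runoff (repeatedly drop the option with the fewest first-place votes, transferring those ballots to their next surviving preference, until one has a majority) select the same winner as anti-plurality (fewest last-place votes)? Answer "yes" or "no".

Instant-runoff — R1 Amara 16, Sofia 18, Ingrid 0, Sven 15, Marcus 2 (Ingrid out); R2 Amara 16, Sofia 18, Sven 15, Marcus 2 (Marcus out); R3 Amara 16, Sofia 20, Sven 15 (Sven out); R4 Amara 23, Sofia 28 (Sofia winner). Winner: Sofia.
Anti-plurality — last-place votes: Amara 8, Sofia 7, Ingrid 16, Sven 20, Marcus 0. Winner: Marcus.
The two methods disagree.

no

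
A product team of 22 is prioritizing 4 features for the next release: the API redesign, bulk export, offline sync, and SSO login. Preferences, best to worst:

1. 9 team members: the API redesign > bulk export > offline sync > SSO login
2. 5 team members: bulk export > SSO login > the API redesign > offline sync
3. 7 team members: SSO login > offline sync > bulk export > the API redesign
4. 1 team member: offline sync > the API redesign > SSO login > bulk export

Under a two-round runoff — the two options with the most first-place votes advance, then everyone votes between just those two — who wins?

SSO login

Round 1 first-place votes: the API redesign 9, bulk export 5, offline sync 1, SSO login 7.
the API redesign and SSO login advance.
Runoff: the API redesign is preferred to SSO login by 10 voters; SSO login by 12.
SSO login wins the runoff.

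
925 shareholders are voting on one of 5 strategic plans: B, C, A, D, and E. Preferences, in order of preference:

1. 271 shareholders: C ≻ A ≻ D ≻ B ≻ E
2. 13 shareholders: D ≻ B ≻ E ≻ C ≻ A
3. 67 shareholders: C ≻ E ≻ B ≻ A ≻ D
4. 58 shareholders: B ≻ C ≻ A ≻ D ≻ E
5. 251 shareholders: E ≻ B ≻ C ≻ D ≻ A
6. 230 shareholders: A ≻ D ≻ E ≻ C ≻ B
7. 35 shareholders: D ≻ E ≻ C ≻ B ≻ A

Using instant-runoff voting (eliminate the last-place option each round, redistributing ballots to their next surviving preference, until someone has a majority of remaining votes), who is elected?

E

Round 1: B 58, C 338, A 230, D 48, E 251. Eliminate D.
Round 2: B 71, C 338, A 230, E 286. Eliminate B.
Round 3: C 396, A 230, E 299. Eliminate A.
Round 4: C 396, E 529. E has a majority.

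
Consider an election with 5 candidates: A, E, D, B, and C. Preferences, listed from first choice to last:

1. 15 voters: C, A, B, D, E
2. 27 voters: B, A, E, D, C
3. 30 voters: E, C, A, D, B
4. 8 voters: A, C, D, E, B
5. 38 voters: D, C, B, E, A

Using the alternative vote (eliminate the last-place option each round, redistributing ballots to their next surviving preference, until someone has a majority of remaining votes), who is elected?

Round 1: A 8, E 30, D 38, B 27, C 15. Eliminate A.
Round 2: E 30, D 38, B 27, C 23. Eliminate C.
Round 3: E 30, D 46, B 42. Eliminate E.
Round 4: D 76, B 42. D has a majority.

D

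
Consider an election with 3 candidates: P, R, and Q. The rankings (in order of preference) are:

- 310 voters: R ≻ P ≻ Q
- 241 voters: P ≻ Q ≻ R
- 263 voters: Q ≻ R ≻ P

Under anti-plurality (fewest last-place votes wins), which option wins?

Last-place votes: P 263, R 241, Q 310.
R is ranked last by the fewest voters, so R wins.

R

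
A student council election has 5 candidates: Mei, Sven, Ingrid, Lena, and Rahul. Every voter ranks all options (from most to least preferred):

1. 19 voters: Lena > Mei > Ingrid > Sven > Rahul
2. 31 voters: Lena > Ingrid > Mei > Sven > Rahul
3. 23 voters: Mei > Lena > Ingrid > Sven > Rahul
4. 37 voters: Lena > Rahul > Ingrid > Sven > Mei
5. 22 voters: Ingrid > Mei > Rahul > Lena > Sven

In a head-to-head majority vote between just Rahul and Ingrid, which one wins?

Voters preferring Rahul to Ingrid: 37; preferring Ingrid to Rahul: 95.
Ingrid wins the head-to-head.

Ingrid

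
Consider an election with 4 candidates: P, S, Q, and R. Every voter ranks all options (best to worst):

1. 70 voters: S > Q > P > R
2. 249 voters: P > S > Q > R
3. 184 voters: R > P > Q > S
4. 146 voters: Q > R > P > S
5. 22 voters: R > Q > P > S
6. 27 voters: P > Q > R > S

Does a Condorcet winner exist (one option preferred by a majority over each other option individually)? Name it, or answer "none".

none

Checking pairwise contests:
R beats P 352–346.
P beats S 628–70.
P beats Q 460–238.
Q beats R 492–206.
Every option loses at least one head-to-head, so there is no Condorcet winner.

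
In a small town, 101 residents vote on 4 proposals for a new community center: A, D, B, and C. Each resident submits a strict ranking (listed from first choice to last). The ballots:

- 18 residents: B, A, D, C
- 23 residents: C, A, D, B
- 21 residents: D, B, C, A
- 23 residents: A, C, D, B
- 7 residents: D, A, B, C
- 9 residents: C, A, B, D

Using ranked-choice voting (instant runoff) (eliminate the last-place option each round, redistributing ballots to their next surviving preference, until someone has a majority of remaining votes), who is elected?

Round 1: A 23, D 28, B 18, C 32. Eliminate B.
Round 2: A 41, D 28, C 32. Eliminate D.
Round 3: A 48, C 53. C has a majority.

C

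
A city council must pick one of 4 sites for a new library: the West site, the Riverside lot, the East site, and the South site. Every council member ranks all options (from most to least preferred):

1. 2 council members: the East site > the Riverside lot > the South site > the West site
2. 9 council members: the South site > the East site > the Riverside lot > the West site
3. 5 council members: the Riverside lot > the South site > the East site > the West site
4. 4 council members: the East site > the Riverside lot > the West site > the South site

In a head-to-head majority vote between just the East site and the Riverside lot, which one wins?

the East site

Voters preferring the East site to the Riverside lot: 15; preferring the Riverside lot to the East site: 5.
the East site wins the head-to-head.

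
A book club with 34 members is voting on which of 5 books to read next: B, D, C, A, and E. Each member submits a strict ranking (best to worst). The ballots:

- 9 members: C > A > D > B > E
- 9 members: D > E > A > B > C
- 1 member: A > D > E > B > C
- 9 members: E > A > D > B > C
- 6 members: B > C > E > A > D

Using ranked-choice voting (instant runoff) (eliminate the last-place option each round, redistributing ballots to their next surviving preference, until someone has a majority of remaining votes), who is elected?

D

Round 1: B 6, D 9, C 9, A 1, E 9. Eliminate A.
Round 2: B 6, D 10, C 9, E 9. Eliminate B.
Round 3: D 10, C 15, E 9. Eliminate E.
Round 4: D 19, C 15. D has a majority.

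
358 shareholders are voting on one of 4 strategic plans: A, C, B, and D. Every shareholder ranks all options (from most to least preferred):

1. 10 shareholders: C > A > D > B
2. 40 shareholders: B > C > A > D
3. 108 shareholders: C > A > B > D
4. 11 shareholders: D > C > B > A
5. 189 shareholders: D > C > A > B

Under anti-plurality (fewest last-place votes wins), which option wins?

Last-place votes: A 11, C 0, B 199, D 148.
C is ranked last by the fewest voters, so C wins.

C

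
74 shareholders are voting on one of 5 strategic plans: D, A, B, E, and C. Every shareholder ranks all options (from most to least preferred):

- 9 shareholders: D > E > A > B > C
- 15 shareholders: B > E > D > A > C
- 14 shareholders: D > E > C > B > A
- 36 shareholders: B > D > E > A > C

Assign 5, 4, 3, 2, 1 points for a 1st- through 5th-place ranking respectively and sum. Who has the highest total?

D

D: 9·5 + 15·3 + 14·5 + 36·4 = 304
A: 9·3 + 15·2 + 14·1 + 36·2 = 143
B: 9·2 + 15·5 + 14·2 + 36·5 = 301
E: 9·4 + 15·4 + 14·4 + 36·3 = 260
C: 9·1 + 15·1 + 14·3 + 36·1 = 102
D has the highest Borda score (304).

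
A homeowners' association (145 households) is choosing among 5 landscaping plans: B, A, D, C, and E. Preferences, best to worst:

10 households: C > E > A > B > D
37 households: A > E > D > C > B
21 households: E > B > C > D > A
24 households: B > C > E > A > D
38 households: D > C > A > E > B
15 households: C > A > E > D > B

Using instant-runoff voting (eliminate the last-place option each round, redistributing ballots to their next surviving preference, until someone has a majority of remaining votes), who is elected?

Round 1: B 24, A 37, D 38, C 25, E 21. Eliminate E.
Round 2: B 45, A 37, D 38, C 25. Eliminate C.
Round 3: B 45, A 62, D 38. Eliminate D.
Round 4: B 45, A 100. A has a majority.

A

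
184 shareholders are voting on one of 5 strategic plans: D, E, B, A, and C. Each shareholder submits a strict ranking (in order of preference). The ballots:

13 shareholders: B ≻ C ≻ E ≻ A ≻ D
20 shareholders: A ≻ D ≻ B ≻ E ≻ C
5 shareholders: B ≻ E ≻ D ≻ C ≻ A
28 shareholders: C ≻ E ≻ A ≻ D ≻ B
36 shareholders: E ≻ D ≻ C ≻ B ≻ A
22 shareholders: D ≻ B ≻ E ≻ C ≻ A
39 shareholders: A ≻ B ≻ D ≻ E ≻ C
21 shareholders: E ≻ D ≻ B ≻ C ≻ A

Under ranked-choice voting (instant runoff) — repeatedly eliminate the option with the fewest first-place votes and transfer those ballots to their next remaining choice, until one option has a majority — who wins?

Round 1: D 22, E 57, B 18, A 59, C 28. Eliminate B.
Round 2: D 22, E 62, A 59, C 41. Eliminate D.
Round 3: E 84, A 59, C 41. Eliminate C.
Round 4: E 125, A 59. E has a majority.

E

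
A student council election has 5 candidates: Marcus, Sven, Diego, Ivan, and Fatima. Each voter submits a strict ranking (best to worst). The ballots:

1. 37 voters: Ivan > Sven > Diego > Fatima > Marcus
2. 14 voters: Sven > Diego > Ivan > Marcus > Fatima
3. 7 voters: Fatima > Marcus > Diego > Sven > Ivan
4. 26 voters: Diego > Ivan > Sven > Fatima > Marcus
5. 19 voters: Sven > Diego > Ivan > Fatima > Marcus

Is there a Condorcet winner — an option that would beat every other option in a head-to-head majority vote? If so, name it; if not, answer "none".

Checking pairwise contests:
Sven beats Marcus 96–7.
Ivan beats Sven 63–40.
Sven beats Diego 70–33.
Diego beats Ivan 66–37.
Sven beats Fatima 96–7.
Every option loses at least one head-to-head, so there is no Condorcet winner.

none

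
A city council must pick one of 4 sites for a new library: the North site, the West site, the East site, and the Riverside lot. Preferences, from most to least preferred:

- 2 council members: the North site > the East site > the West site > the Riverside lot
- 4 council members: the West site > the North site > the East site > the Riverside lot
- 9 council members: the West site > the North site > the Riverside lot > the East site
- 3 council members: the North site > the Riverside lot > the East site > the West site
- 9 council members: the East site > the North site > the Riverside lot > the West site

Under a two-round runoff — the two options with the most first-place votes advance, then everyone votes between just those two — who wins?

Round 1 first-place votes: the North site 5, the West site 13, the East site 9, the Riverside lot 0.
the West site and the East site advance.
Runoff: the West site is preferred to the East site by 13 voters; the East site by 14.
the East site wins the runoff.

the East site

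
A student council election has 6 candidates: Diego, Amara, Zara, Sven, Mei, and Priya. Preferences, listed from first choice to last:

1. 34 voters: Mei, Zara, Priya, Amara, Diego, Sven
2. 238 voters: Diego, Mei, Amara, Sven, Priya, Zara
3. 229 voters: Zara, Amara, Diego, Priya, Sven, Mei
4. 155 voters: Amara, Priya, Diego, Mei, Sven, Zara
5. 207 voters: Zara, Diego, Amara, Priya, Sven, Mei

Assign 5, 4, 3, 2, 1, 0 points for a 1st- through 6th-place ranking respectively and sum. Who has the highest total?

Diego

Diego: 34·1 + 238·5 + 229·3 + 155·3 + 207·4 = 3204
Amara: 34·2 + 238·3 + 229·4 + 155·5 + 207·3 = 3094
Zara: 34·4 + 238·0 + 229·5 + 155·0 + 207·5 = 2316
Sven: 34·0 + 238·2 + 229·1 + 155·1 + 207·1 = 1067
Mei: 34·5 + 238·4 + 229·0 + 155·2 + 207·0 = 1432
Priya: 34·3 + 238·1 + 229·2 + 155·4 + 207·2 = 1832
Diego has the highest Borda score (3204).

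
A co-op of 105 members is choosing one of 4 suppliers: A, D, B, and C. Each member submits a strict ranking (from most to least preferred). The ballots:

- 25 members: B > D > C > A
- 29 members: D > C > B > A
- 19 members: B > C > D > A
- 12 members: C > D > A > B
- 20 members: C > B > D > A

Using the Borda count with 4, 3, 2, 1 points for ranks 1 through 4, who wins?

C

A: 25·1 + 29·1 + 19·1 + 12·2 + 20·1 = 117
D: 25·3 + 29·4 + 19·2 + 12·3 + 20·2 = 305
B: 25·4 + 29·2 + 19·4 + 12·1 + 20·3 = 306
C: 25·2 + 29·3 + 19·3 + 12·4 + 20·4 = 322
C has the highest Borda score (322).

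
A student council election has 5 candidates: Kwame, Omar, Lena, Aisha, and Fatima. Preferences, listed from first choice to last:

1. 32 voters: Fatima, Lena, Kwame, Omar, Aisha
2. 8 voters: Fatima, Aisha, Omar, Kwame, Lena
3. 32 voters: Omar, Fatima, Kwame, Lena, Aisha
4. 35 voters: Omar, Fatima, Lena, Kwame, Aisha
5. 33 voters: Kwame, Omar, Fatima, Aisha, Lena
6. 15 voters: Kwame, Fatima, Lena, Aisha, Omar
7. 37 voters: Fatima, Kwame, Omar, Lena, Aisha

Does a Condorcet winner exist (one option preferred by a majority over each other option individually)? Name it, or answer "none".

Checking pairwise contests:
Fatima beats Kwame 144–48.
Kwame beats Omar 117–75.
Kwame beats Lena 125–67.
Kwame beats Aisha 184–8.
Omar beats Fatima 100–92.
Every option loses at least one head-to-head, so there is no Condorcet winner.

none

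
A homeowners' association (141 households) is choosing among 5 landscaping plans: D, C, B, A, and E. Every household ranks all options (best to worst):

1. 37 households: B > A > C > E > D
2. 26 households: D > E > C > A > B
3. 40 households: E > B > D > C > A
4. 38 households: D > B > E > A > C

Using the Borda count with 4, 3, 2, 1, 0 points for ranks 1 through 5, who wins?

D: 37·0 + 26·4 + 40·2 + 38·4 = 336
C: 37·2 + 26·2 + 40·1 + 38·0 = 166
B: 37·4 + 26·0 + 40·3 + 38·3 = 382
A: 37·3 + 26·1 + 40·0 + 38·1 = 175
E: 37·1 + 26·3 + 40·4 + 38·2 = 351
B has the highest Borda score (382).

B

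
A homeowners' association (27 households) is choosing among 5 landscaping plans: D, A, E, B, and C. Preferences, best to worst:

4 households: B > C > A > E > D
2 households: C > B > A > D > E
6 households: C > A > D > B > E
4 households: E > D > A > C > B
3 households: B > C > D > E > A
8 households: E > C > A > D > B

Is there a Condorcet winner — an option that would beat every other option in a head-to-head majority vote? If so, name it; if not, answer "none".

C

C vs D: 23–4 for C.
C vs A: 23–4 for C.
C vs E: 15–12 for C.
C vs B: 20–7 for C.
C beats every other option head-to-head.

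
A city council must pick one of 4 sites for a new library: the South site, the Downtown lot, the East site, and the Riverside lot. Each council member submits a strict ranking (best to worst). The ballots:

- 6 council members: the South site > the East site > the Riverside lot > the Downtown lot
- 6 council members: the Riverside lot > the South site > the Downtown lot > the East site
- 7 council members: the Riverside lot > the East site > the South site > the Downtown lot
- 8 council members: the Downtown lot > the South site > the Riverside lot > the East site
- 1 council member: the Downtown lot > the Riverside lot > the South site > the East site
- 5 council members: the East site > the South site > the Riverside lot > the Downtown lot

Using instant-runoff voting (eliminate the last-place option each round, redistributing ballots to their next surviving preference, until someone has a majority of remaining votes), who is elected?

Round 1: the South site 6, the Downtown lot 9, the East site 5, the Riverside lot 13. Eliminate the East site.
Round 2: the South site 11, the Downtown lot 9, the Riverside lot 13. Eliminate the Downtown lot.
Round 3: the South site 19, the Riverside lot 14. The South site has a majority.

the South site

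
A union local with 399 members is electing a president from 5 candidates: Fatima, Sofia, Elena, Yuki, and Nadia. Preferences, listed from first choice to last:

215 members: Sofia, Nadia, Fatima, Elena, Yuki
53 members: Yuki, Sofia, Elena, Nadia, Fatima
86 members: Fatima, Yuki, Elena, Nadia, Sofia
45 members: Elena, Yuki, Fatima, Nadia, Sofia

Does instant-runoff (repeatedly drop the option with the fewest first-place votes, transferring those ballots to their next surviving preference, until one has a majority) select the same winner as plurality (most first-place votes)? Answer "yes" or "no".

yes

Instant-runoff — R1 Fatima 86, Sofia 215, Elena 45, Yuki 53, Nadia 0 (Sofia winner). Winner: Sofia.
Plurality — first-place votes: Fatima 86, Sofia 215, Elena 45, Yuki 53, Nadia 0. Winner: Sofia.
The two methods agree.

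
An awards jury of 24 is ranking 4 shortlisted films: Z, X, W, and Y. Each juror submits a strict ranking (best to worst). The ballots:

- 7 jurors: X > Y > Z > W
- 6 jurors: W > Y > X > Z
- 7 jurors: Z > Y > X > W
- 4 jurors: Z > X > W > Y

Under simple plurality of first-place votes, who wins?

Z

First-place votes: Z 11, X 7, W 6, Y 0.
Z has the most first-place votes.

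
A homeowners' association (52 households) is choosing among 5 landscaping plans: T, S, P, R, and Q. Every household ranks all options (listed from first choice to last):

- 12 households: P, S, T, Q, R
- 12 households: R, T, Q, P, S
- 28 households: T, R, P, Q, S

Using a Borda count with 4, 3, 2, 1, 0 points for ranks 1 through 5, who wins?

T

T: 12·2 + 12·3 + 28·4 = 172
S: 12·3 + 12·0 + 28·0 = 36
P: 12·4 + 12·1 + 28·2 = 116
R: 12·0 + 12·4 + 28·3 = 132
Q: 12·1 + 12·2 + 28·1 = 64
T has the highest Borda score (172).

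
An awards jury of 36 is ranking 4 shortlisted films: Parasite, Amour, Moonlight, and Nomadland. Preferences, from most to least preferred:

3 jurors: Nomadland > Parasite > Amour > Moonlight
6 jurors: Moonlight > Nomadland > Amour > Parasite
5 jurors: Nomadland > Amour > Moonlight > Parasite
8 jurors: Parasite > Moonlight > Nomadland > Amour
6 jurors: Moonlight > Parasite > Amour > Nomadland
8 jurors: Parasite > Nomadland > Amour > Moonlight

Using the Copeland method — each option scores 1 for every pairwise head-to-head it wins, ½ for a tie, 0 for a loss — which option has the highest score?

Parasite

Parasite: beats Amour, Moonlight, and Nomadland → score 3.
Amour: loses to Parasite, Moonlight, and Nomadland → score 0.
Moonlight: beats Amour and Nomadland; loses to Parasite → score 2.
Nomadland: beats Amour; loses to Parasite and Moonlight → score 1.
Parasite has the best pairwise record.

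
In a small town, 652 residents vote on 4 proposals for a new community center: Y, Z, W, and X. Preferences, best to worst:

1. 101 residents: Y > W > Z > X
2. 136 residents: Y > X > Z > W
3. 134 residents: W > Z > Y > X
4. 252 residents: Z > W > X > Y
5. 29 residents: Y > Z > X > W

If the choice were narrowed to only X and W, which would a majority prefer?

Voters preferring X to W: 165; preferring W to X: 487.
W wins the head-to-head.

W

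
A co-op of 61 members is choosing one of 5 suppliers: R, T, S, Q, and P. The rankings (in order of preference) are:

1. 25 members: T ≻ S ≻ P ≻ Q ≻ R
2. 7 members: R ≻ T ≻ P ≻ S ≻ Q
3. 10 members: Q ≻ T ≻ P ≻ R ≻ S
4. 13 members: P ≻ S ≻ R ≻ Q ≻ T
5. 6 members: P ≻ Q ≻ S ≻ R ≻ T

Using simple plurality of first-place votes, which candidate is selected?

T

First-place votes: R 7, T 25, S 0, Q 10, P 19.
T has the most first-place votes.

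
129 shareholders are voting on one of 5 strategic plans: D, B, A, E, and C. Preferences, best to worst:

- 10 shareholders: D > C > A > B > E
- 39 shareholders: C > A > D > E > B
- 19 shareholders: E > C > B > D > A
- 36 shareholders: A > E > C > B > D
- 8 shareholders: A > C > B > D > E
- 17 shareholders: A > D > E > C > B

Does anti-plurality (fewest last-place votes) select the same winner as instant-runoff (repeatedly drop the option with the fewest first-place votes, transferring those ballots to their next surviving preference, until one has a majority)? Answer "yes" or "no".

Anti-plurality — last-place votes: D 36, B 56, A 19, E 18, C 0. Winner: C.
Instant-runoff — R1 D 10, B 0, A 61, E 19, C 39 (B out); R2 D 10, A 61, E 19, C 39 (D out); R3 A 61, E 19, C 49 (E out); R4 A 61, C 68 (C winner). Winner: C.
The two methods agree.

yes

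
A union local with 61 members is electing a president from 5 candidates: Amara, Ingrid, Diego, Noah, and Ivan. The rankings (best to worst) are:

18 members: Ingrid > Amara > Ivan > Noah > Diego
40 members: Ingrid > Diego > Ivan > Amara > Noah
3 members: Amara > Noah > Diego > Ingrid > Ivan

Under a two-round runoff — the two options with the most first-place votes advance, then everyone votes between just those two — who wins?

Ingrid

Round 1 first-place votes: Amara 3, Ingrid 58, Diego 0, Noah 0, Ivan 0.
Ingrid and Amara advance.
Runoff: Ingrid is preferred to Amara by 58 voters; Amara by 3.
Ingrid wins the runoff.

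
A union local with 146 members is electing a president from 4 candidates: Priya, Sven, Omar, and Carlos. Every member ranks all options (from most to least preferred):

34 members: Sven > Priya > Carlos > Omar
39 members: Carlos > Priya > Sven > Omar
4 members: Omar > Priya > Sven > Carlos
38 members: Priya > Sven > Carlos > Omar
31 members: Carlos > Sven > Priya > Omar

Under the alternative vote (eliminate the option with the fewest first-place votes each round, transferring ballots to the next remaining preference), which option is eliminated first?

Round 1: Priya 38, Sven 34, Omar 4, Carlos 70. Eliminate Omar.

Omar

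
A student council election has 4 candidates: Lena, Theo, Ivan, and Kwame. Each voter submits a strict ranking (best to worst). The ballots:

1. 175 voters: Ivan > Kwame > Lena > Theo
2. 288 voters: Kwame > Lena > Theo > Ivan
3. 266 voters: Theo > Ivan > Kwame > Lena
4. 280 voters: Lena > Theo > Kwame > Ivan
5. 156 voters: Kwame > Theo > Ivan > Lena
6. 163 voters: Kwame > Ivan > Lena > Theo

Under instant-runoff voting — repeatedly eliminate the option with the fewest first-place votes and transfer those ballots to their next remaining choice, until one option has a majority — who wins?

Round 1: Lena 280, Theo 266, Ivan 175, Kwame 607. Eliminate Ivan.
Round 2: Lena 280, Theo 266, Kwame 782. Kwame has a majority.

Kwame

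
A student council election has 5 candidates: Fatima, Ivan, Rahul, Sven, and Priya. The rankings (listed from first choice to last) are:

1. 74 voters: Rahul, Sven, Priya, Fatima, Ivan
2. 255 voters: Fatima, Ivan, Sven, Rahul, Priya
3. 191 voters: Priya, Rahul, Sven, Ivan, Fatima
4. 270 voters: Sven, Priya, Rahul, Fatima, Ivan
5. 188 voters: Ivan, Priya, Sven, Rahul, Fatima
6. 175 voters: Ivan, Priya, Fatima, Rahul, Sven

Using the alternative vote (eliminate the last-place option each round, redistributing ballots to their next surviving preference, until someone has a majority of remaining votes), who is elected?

Ivan

Round 1: Fatima 255, Ivan 363, Rahul 74, Sven 270, Priya 191. Eliminate Rahul.
Round 2: Fatima 255, Ivan 363, Sven 344, Priya 191. Eliminate Priya.
Round 3: Fatima 255, Ivan 363, Sven 535. Eliminate Fatima.
Round 4: Ivan 618, Sven 535. Ivan has a majority.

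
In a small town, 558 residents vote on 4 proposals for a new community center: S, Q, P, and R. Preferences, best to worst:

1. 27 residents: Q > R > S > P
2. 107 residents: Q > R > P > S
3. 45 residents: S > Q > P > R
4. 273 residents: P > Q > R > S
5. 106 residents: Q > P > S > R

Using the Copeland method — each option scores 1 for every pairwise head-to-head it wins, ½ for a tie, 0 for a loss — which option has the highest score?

Q

S: loses to Q, P, and R → score 0.
Q: beats S, P, and R → score 3.
P: beats S and R; loses to Q → score 2.
R: beats S; loses to Q and P → score 1.
Q has the best pairwise record.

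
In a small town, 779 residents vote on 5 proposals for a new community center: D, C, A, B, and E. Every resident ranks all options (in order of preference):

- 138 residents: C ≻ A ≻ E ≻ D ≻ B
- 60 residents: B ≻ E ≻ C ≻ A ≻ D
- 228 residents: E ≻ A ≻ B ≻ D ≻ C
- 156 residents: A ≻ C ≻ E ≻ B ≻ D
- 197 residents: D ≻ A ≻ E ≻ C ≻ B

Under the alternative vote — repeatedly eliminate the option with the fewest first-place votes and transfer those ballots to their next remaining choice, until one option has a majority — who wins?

A

Round 1: D 197, C 138, A 156, B 60, E 228. Eliminate B.
Round 2: D 197, C 138, A 156, E 288. Eliminate C.
Round 3: D 197, A 294, E 288. Eliminate D.
Round 4: A 491, E 288. A has a majority.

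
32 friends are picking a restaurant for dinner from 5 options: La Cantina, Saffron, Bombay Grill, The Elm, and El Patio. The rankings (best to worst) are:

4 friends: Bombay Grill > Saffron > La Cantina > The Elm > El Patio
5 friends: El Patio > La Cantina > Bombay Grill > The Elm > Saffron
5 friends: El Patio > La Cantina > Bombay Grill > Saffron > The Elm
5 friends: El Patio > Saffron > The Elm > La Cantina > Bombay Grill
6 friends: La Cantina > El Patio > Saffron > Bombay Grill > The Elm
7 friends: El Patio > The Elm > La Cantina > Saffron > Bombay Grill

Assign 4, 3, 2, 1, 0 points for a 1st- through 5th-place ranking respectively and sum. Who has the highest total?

El Patio

La Cantina: 4·2 + 5·3 + 5·3 + 5·1 + 6·4 + 7·2 = 81
Saffron: 4·3 + 5·0 + 5·1 + 5·3 + 6·2 + 7·1 = 51
Bombay Grill: 4·4 + 5·2 + 5·2 + 5·0 + 6·1 + 7·0 = 42
The Elm: 4·1 + 5·1 + 5·0 + 5·2 + 6·0 + 7·3 = 40
El Patio: 4·0 + 5·4 + 5·4 + 5·4 + 6·3 + 7·4 = 106
El Patio has the highest Borda score (106).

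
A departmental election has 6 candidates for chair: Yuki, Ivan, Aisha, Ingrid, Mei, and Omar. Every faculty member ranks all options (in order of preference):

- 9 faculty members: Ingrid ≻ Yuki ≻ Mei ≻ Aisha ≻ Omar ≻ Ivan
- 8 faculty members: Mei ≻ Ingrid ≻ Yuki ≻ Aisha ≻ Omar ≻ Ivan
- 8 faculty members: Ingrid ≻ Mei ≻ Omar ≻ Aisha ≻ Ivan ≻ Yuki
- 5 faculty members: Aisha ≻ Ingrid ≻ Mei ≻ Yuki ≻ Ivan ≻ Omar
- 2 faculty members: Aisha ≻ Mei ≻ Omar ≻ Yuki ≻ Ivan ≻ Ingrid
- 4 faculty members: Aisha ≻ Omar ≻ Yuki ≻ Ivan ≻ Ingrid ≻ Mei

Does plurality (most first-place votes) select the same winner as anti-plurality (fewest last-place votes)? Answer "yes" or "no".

Plurality — first-place votes: Yuki 0, Ivan 0, Aisha 11, Ingrid 17, Mei 8, Omar 0. Winner: Ingrid.
Anti-plurality — last-place votes: Yuki 8, Ivan 17, Aisha 0, Ingrid 2, Mei 4, Omar 5. Winner: Aisha.
The two methods disagree.

no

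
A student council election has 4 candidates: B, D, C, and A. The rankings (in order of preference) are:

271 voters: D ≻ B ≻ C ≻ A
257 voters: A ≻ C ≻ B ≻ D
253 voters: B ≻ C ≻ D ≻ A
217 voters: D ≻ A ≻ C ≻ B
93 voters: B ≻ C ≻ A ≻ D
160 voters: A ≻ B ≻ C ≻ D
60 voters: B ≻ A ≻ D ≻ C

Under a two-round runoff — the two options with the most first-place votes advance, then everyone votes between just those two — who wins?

D

Round 1 first-place votes: B 406, D 488, C 0, A 417.
D and A advance.
Runoff: D is preferred to A by 741 voters; A by 570.
D wins the runoff.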